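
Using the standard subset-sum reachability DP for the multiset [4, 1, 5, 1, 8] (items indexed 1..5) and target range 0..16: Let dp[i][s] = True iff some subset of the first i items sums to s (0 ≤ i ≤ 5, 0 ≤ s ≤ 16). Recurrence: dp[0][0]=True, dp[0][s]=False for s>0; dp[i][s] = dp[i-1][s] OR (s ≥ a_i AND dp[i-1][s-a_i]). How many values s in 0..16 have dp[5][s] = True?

15

i\s   0   1   2   3   4   5   6   7   8   9  10  11  12  13  14  15  16
  0   T   F   F   F   F   F   F   F   F   F   F   F   F   F   F   F   F
  1   T   F   F   F   T   F   F   F   F   F   F   F   F   F   F   F   F
  2   T   T   F   F   T   T   F   F   F   F   F   F   F   F   F   F   F
  3   T   T   F   F   T   T   T   F   F   T   T   F   F   F   F   F   F
  4   T   T   T   F   T   T   T   T   F   T   T   T   F   F   F   F   F
  5   T   T   T   F   T   T   T   T   T   T   T   T   T   T   T   T   F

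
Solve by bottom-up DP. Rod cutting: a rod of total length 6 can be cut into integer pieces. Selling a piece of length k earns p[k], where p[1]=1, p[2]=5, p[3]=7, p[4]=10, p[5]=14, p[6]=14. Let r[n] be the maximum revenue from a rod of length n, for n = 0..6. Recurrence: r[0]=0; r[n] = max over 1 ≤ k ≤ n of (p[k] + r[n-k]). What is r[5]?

14

   n    0    1    2    3    4    5    6
r[n]    0    1    5    7   10   14   15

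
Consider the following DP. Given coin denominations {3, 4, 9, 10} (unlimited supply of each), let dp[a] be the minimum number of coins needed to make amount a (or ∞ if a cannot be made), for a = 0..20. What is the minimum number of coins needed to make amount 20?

 a  0  1  2  3  4  5  6  7  8  9 10 11 12 13 14 15 16 17 18 19 20
dp  0  -  -  1  1  -  2  2  2  1  1  3  2  2  2  3  3  3  2  2  2
(- denotes ∞ / unreachable)

2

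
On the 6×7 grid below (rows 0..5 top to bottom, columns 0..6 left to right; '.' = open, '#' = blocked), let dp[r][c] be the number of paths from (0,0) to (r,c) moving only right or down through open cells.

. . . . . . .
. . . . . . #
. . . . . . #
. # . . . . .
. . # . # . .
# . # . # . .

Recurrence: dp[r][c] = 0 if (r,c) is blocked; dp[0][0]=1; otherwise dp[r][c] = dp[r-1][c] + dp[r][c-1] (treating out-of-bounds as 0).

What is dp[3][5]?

52

r\c   0   1   2   3   4   5   6
  0   1   1   1   1   1   1   1
  1   1   2   3   4   5   6   0
  2   1   3   6  10  15  21   0
  3   1   0   6  16  31  52  52
  4   1   1   0  16   0  52 104
  5   0   1   0  16   0  52 156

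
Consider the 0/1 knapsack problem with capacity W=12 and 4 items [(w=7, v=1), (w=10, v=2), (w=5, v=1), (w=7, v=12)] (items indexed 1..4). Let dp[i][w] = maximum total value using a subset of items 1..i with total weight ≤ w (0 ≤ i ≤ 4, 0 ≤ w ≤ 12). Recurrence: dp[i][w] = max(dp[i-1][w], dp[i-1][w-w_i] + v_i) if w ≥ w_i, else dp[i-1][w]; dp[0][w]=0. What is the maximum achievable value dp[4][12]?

i\w   0   1   2   3   4   5   6   7   8   9  10  11  12
  0   0   0   0   0   0   0   0   0   0   0   0   0   0
  1   0   0   0   0   0   0   0   1   1   1   1   1   1
  2   0   0   0   0   0   0   0   1   1   1   2   2   2
  3   0   0   0   0   0   1   1   1   1   1   2   2   2
  4   0   0   0   0   0   1   1  12  12  12  12  12  13

13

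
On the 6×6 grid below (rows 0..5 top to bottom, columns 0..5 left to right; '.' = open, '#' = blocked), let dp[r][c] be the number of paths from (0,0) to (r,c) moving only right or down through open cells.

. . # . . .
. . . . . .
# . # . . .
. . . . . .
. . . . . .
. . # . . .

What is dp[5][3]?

8

r\c   0   1   2   3   4   5
  0   1   1   0   0   0   0
  1   1   2   2   2   2   2
  2   0   2   0   2   4   6
  3   0   2   2   4   8  14
  4   0   2   4   8  16  30
  5   0   2   0   8  24  54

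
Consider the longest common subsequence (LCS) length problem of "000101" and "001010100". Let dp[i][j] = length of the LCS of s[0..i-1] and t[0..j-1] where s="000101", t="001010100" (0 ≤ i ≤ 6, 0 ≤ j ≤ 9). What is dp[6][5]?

   ''  0  0  1  0  1  0  1  0  0
''  0  0  0  0  0  0  0  0  0  0
 0  0  1  1  1  1  1  1  1  1  1
 0  0  1  2  2  2  2  2  2  2  2
 0  0  1  2  2  3  3  3  3  3  3
 1  0  1  2  3  3  4  4  4  4  4
 0  0  1  2  3  4  4  5  5  5  5
 1  0  1  2  3  4  5  5  6  6  6

5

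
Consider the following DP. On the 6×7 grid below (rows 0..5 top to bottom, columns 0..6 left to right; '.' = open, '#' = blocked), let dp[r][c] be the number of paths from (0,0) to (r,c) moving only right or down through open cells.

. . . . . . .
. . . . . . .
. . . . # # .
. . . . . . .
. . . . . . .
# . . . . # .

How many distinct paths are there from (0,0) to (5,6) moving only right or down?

102

r\c   0   1   2   3   4   5   6
  0   1   1   1   1   1   1   1
  1   1   2   3   4   5   6   7
  2   1   3   6  10   0   0   7
  3   1   4  10  20  20  20  27
  4   1   5  15  35  55  75 102
  5   0   5  20  55 110   0 102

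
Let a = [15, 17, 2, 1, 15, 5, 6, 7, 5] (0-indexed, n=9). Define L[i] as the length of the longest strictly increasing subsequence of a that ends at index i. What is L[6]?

   i    0    1    2    3    4    5    6    7    8
a[i]   15   17    2    1   15    5    6    7    5
L[i]    1    2    1    1    2    2    3    4    2

3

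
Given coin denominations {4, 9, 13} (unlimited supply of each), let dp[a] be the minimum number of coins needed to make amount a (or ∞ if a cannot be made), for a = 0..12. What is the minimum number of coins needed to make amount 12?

 a  0  1  2  3  4  5  6  7  8  9 10 11 12
dp  0  -  -  -  1  -  -  -  2  1  -  -  3
(- denotes ∞ / unreachable)

3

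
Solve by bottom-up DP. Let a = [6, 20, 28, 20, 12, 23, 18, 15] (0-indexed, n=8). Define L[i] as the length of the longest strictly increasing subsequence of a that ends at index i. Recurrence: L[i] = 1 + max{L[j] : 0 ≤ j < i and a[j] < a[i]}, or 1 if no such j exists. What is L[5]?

3

   i    0    1    2    3    4    5    6    7
a[i]    6   20   28   20   12   23   18   15
L[i]    1    2    3    2    2    3    3    3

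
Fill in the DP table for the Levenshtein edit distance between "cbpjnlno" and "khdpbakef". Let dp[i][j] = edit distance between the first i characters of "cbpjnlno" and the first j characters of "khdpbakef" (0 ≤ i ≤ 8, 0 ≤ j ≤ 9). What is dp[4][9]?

   ''  k  h  d  p  b  a  k  e  f
''  0  1  2  3  4  5  6  7  8  9
 c  1  1  2  3  4  5  6  7  8  9
 b  2  2  2  3  4  4  5  6  7  8
 p  3  3  3  3  3  4  5  6  7  8
 j  4  4  4  4  4  4  5  6  7  8
 n  5  5  5  5  5  5  5  6  7  8
 l  6  6  6  6  6  6  6  6  7  8
 n  7  7  7  7  7  7  7  7  7  8
 o  8  8  8  8  8  8  8  8  8  8

8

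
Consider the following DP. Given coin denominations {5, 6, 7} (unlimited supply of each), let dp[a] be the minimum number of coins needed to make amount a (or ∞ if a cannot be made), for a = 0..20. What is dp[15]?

 a  0  1  2  3  4  5  6  7  8  9 10 11 12 13 14 15 16 17 18 19 20
dp  0  -  -  -  -  1  1  1  -  -  2  2  2  2  2  3  3  3  3  3  3
(- denotes ∞ / unreachable)

3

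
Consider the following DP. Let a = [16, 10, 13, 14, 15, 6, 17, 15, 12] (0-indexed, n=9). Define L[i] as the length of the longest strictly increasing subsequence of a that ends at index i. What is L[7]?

4

   i    0    1    2    3    4    5    6    7    8
a[i]   16   10   13   14   15    6   17   15   12
L[i]    1    1    2    3    4    1    5    4    2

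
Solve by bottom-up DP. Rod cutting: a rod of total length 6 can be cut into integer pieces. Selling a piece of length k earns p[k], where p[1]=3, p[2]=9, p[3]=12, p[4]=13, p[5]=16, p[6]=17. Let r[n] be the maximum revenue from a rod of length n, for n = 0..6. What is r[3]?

   n    0    1    2    3    4    5    6
r[n]    0    3    9   12   18   21   27

12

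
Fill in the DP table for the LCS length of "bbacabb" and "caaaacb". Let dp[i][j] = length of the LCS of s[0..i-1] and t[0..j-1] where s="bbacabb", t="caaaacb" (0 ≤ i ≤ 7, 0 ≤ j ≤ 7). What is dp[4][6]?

   ''  c  a  a  a  a  c  b
''  0  0  0  0  0  0  0  0
 b  0  0  0  0  0  0  0  1
 b  0  0  0  0  0  0  0  1
 a  0  0  1  1  1  1  1  1
 c  0  1  1  1  1  1  2  2
 a  0  1  2  2  2  2  2  2
 b  0  1  2  2  2  2  2  3
 b  0  1  2  2  2  2  2  3

2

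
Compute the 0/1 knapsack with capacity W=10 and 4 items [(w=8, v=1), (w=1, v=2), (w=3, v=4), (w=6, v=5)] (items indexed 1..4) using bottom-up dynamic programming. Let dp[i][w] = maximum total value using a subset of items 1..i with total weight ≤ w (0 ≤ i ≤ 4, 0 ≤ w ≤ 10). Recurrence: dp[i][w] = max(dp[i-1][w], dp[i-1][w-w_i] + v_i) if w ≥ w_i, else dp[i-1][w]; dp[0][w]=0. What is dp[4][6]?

i\w   0   1   2   3   4   5   6   7   8   9  10
  0   0   0   0   0   0   0   0   0   0   0   0
  1   0   0   0   0   0   0   0   0   1   1   1
  2   0   2   2   2   2   2   2   2   2   3   3
  3   0   2   2   4   6   6   6   6   6   6   6
  4   0   2   2   4   6   6   6   7   7   9  11

6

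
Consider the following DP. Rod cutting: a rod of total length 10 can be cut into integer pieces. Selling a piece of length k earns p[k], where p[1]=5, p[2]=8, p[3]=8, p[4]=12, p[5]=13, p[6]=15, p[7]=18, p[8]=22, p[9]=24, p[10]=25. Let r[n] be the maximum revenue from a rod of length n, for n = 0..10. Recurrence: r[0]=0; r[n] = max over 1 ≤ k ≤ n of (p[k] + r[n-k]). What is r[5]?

25

   n    0    1    2    3    4    5    6    7    8    9   10
r[n]    0    5   10   15   20   25   30   35   40   45   50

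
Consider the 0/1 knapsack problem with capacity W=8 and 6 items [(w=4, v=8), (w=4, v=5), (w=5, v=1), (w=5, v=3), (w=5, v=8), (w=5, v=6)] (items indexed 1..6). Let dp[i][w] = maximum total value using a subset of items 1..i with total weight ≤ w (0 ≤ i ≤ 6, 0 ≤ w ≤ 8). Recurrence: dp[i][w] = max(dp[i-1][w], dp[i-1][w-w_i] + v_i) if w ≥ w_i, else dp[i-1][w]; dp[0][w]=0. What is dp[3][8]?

i\w   0   1   2   3   4   5   6   7   8
  0   0   0   0   0   0   0   0   0   0
  1   0   0   0   0   8   8   8   8   8
  2   0   0   0   0   8   8   8   8  13
  3   0   0   0   0   8   8   8   8  13
  4   0   0   0   0   8   8   8   8  13
  5   0   0   0   0   8   8   8   8  13
  6   0   0   0   0   8   8   8   8  13

13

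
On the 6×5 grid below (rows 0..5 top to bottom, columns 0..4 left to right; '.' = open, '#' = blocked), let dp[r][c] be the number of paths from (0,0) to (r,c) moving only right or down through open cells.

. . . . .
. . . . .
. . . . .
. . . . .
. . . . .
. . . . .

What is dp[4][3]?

35

r\c   0   1   2   3   4
  0   1   1   1   1   1
  1   1   2   3   4   5
  2   1   3   6  10  15
  3   1   4  10  20  35
  4   1   5  15  35  70
  5   1   6  21  56 126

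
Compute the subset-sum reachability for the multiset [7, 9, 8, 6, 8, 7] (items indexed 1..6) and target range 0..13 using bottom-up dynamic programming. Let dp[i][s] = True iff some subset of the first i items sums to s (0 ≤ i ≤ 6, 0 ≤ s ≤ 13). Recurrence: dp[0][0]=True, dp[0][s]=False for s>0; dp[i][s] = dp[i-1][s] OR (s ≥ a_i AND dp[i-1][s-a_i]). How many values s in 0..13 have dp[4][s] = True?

6

i\s   0   1   2   3   4   5   6   7   8   9  10  11  12  13
  0   T   F   F   F   F   F   F   F   F   F   F   F   F   F
  1   T   F   F   F   F   F   F   T   F   F   F   F   F   F
  2   T   F   F   F   F   F   F   T   F   T   F   F   F   F
  3   T   F   F   F   F   F   F   T   T   T   F   F   F   F
  4   T   F   F   F   F   F   T   T   T   T   F   F   F   T
  5   T   F   F   F   F   F   T   T   T   T   F   F   F   T
  6   T   F   F   F   F   F   T   T   T   T   F   F   F   T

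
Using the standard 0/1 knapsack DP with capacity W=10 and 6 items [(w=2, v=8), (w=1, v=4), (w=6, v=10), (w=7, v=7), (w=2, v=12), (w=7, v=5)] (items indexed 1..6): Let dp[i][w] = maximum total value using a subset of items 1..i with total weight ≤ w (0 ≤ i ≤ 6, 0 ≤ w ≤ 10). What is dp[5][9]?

26

i\w   0   1   2   3   4   5   6   7   8   9  10
  0   0   0   0   0   0   0   0   0   0   0   0
  1   0   0   8   8   8   8   8   8   8   8   8
  2   0   4   8  12  12  12  12  12  12  12  12
  3   0   4   8  12  12  12  12  14  18  22  22
  4   0   4   8  12  12  12  12  14  18  22  22
  5   0   4  12  16  20  24  24  24  24  26  30
  6   0   4  12  16  20  24  24  24  24  26  30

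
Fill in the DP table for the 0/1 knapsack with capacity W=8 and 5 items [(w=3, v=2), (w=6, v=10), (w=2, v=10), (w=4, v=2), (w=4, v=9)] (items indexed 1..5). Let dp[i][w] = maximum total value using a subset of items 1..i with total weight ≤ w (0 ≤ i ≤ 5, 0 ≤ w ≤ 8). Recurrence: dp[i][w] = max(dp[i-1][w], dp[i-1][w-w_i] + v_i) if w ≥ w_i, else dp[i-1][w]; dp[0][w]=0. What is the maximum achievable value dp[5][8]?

i\w   0   1   2   3   4   5   6   7   8
  0   0   0   0   0   0   0   0   0   0
  1   0   0   0   2   2   2   2   2   2
  2   0   0   0   2   2   2  10  10  10
  3   0   0  10  10  10  12  12  12  20
  4   0   0  10  10  10  12  12  12  20
  5   0   0  10  10  10  12  19  19  20

20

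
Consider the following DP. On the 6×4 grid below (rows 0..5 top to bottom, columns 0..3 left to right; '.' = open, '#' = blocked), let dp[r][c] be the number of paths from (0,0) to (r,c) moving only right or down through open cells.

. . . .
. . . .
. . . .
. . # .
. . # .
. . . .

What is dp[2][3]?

10

r\c   0   1   2   3
  0   1   1   1   1
  1   1   2   3   4
  2   1   3   6  10
  3   1   4   0  10
  4   1   5   0  10
  5   1   6   6  16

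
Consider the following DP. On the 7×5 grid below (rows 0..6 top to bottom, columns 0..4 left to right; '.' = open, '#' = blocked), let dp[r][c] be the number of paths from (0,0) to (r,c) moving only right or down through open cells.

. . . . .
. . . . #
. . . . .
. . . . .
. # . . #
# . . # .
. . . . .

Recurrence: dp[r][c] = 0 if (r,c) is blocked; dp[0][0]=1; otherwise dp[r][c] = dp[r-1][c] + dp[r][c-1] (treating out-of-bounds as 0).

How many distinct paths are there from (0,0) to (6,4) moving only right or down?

10

r\c   0   1   2   3   4
  0   1   1   1   1   1
  1   1   2   3   4   0
  2   1   3   6  10  10
  3   1   4  10  20  30
  4   1   0  10  30   0
  5   0   0  10   0   0
  6   0   0  10  10  10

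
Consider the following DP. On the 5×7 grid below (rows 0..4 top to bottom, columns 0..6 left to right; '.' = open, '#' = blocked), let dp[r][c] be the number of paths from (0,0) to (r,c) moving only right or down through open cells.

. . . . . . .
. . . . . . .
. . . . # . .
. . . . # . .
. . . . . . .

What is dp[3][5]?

6

r\c   0   1   2   3   4   5   6
  0   1   1   1   1   1   1   1
  1   1   2   3   4   5   6   7
  2   1   3   6  10   0   6  13
  3   1   4  10  20   0   6  19
  4   1   5  15  35  35  41  60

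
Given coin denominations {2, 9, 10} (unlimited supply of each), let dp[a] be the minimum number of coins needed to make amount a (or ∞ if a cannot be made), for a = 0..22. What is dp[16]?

4

 a  0  1  2  3  4  5  6  7  8  9 10 11 12 13 14 15 16 17 18 19 20 21 22
dp  0  -  1  -  2  -  3  -  4  1  1  2  2  3  3  4  4  5  2  2  2  3  3
(- denotes ∞ / unreachable)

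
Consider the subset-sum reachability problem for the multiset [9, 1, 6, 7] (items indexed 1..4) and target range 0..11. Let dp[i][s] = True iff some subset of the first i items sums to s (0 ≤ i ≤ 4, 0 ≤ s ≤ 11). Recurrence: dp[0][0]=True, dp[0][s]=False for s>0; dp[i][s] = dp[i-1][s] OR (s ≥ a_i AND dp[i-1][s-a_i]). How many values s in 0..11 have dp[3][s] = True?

i\s   0   1   2   3   4   5   6   7   8   9  10  11
  0   T   F   F   F   F   F   F   F   F   F   F   F
  1   T   F   F   F   F   F   F   F   F   T   F   F
  2   T   T   F   F   F   F   F   F   F   T   T   F
  3   T   T   F   F   F   F   T   T   F   T   T   F
  4   T   T   F   F   F   F   T   T   T   T   T   F

6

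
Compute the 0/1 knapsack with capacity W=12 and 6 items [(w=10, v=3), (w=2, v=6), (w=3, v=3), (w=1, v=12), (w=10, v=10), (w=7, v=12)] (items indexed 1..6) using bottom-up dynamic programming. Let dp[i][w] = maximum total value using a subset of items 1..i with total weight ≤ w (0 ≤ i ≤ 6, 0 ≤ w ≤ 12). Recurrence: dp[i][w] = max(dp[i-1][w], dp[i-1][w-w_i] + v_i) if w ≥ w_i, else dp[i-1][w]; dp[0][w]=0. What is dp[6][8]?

24

i\w   0   1   2   3   4   5   6   7   8   9  10  11  12
  0   0   0   0   0   0   0   0   0   0   0   0   0   0
  1   0   0   0   0   0   0   0   0   0   0   3   3   3
  2   0   0   6   6   6   6   6   6   6   6   6   6   9
  3   0   0   6   6   6   9   9   9   9   9   9   9   9
  4   0  12  12  18  18  18  21  21  21  21  21  21  21
  5   0  12  12  18  18  18  21  21  21  21  21  22  22
  6   0  12  12  18  18  18  21  21  24  24  30  30  30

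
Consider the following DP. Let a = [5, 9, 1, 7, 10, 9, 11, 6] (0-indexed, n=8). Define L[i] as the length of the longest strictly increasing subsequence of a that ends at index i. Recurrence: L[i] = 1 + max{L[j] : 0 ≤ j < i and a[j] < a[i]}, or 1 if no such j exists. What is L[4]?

3

   i    0    1    2    3    4    5    6    7
a[i]    5    9    1    7   10    9   11    6
L[i]    1    2    1    2    3    3    4    2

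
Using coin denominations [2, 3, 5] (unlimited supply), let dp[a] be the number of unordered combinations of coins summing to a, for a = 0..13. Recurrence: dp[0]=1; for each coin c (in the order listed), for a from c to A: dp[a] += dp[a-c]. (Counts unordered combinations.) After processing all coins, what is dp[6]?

2

after  coin     0     1     2     3     4     5     6     7     8     9    10    11    12    13
          2     1     0     1     0     1     0     1     0     1     0     1     0     1     0
          3     1     0     1     1     1     1     2     1     2     2     2     2     3     2
          5     1     0     1     1     1     2     2     2     3     3     4     4     5     5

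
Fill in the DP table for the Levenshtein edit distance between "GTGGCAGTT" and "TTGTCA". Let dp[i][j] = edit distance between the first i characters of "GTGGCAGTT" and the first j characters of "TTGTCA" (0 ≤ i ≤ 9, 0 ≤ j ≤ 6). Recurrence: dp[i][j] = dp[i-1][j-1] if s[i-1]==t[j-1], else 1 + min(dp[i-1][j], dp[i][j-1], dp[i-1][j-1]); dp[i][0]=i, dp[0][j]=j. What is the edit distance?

5

   ''  T  T  G  T  C  A
''  0  1  2  3  4  5  6
 G  1  1  2  2  3  4  5
 T  2  1  1  2  2  3  4
 G  3  2  2  1  2  3  4
 G  4  3  3  2  2  3  4
 C  5  4  4  3  3  2  3
 A  6  5  5  4  4  3  2
 G  7  6  6  5  5  4  3
 T  8  7  6  6  5  5  4
 T  9  8  7  7  6  6  5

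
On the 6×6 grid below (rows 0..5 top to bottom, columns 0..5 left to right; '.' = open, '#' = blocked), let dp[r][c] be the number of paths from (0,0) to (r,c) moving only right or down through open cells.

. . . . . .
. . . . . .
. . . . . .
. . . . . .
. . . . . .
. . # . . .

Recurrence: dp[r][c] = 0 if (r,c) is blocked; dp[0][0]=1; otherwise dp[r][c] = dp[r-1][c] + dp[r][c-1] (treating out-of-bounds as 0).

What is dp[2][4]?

15

r\c   0   1   2   3   4   5
  0   1   1   1   1   1   1
  1   1   2   3   4   5   6
  2   1   3   6  10  15  21
  3   1   4  10  20  35  56
  4   1   5  15  35  70 126
  5   1   6   0  35 105 231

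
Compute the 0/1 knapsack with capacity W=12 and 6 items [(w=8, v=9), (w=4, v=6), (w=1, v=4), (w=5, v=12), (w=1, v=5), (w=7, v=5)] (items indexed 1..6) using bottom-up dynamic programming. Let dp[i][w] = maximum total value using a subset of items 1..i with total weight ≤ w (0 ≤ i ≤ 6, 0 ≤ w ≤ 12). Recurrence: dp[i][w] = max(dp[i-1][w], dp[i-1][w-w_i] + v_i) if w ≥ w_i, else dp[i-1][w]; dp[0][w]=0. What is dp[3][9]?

13

i\w   0   1   2   3   4   5   6   7   8   9  10  11  12
  0   0   0   0   0   0   0   0   0   0   0   0   0   0
  1   0   0   0   0   0   0   0   0   9   9   9   9   9
  2   0   0   0   0   6   6   6   6   9   9   9   9  15
  3   0   4   4   4   6  10  10  10  10  13  13  13  15
  4   0   4   4   4   6  12  16  16  16  18  22  22  22
  5   0   5   9   9   9  12  17  21  21  21  23  27  27
  6   0   5   9   9   9  12  17  21  21  21  23  27  27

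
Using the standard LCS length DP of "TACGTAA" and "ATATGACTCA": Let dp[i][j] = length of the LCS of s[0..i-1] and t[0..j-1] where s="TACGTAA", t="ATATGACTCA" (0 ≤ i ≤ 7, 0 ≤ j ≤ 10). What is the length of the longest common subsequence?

   ''  A  T  A  T  G  A  C  T  C  A
''  0  0  0  0  0  0  0  0  0  0  0
 T  0  0  1  1  1  1  1  1  1  1  1
 A  0  1  1  2  2  2  2  2  2  2  2
 C  0  1  1  2  2  2  2  3  3  3  3
 G  0  1  1  2  2  3  3  3  3  3  3
 T  0  1  2  2  3  3  3  3  4  4  4
 A  0  1  2  3  3  3  4  4  4  4  5
 A  0  1  2  3  3  3  4  4  4  4  5

5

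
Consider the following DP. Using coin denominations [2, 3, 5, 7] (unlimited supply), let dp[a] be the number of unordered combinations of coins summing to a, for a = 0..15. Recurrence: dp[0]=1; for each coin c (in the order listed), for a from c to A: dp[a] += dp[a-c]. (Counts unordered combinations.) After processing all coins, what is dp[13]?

after  coin     0     1     2     3     4     5     6     7     8     9    10    11    12    13    14    15
          2     1     0     1     0     1     0     1     0     1     0     1     0     1     0     1     0
          3     1     0     1     1     1     1     2     1     2     2     2     2     3     2     3     3
          5     1     0     1     1     1     2     2     2     3     3     4     4     5     5     6     7
          7     1     0     1     1     1     2     2     3     3     4     5     5     7     7     9    10

7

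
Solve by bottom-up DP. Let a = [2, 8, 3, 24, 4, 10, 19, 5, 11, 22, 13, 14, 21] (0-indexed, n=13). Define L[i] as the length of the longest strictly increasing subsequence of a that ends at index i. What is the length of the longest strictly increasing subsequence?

   i    0    1    2    3    4    5    6    7    8    9   10   11   12
a[i]    2    8    3   24    4   10   19    5   11   22   13   14   21
L[i]    1    2    2    3    3    4    5    4    5    6    6    7    8

8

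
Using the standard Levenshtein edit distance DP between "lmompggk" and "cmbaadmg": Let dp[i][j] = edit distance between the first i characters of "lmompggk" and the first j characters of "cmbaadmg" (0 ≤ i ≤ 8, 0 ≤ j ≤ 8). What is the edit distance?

   ''  c  m  b  a  a  d  m  g
''  0  1  2  3  4  5  6  7  8
 l  1  1  2  3  4  5  6  7  8
 m  2  2  1  2  3  4  5  6  7
 o  3  3  2  2  3  4  5  6  7
 m  4  4  3  3  3  4  5  5  6
 p  5  5  4  4  4  4  5  6  6
 g  6  6  5  5  5  5  5  6  6
 g  7  7  6  6  6  6  6  6  6
 k  8  8  7  7  7  7  7  7  7

7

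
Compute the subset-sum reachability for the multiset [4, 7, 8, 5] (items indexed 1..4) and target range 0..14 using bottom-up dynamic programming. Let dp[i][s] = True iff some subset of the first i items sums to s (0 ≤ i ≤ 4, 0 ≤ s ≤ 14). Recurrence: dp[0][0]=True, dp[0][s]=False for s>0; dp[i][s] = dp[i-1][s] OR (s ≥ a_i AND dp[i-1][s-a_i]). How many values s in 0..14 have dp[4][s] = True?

i\s   0   1   2   3   4   5   6   7   8   9  10  11  12  13  14
  0   T   F   F   F   F   F   F   F   F   F   F   F   F   F   F
  1   T   F   F   F   T   F   F   F   F   F   F   F   F   F   F
  2   T   F   F   F   T   F   F   T   F   F   F   T   F   F   F
  3   T   F   F   F   T   F   F   T   T   F   F   T   T   F   F
  4   T   F   F   F   T   T   F   T   T   T   F   T   T   T   F

9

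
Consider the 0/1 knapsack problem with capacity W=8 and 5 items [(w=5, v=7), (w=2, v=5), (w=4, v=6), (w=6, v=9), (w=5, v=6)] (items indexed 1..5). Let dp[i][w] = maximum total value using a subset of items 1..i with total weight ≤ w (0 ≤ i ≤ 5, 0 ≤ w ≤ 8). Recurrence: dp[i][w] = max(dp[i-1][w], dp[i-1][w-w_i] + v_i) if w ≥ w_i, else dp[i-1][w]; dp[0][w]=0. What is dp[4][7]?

12

i\w   0   1   2   3   4   5   6   7   8
  0   0   0   0   0   0   0   0   0   0
  1   0   0   0   0   0   7   7   7   7
  2   0   0   5   5   5   7   7  12  12
  3   0   0   5   5   6   7  11  12  12
  4   0   0   5   5   6   7  11  12  14
  5   0   0   5   5   6   7  11  12  14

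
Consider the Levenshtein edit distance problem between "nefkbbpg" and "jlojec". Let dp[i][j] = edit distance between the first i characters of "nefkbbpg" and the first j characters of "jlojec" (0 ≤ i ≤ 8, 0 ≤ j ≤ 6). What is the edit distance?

   ''  j  l  o  j  e  c
''  0  1  2  3  4  5  6
 n  1  1  2  3  4  5  6
 e  2  2  2  3  4  4  5
 f  3  3  3  3  4  5  5
 k  4  4  4  4  4  5  6
 b  5  5  5  5  5  5  6
 b  6  6  6  6  6  6  6
 p  7  7  7  7  7  7  7
 g  8  8  8  8  8  8  8

8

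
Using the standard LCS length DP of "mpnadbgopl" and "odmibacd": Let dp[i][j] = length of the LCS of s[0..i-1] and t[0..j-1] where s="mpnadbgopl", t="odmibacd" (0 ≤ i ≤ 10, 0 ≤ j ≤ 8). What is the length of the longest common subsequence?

   ''  o  d  m  i  b  a  c  d
''  0  0  0  0  0  0  0  0  0
 m  0  0  0  1  1  1  1  1  1
 p  0  0  0  1  1  1  1  1  1
 n  0  0  0  1  1  1  1  1  1
 a  0  0  0  1  1  1  2  2  2
 d  0  0  1  1  1  1  2  2  3
 b  0  0  1  1  1  2  2  2  3
 g  0  0  1  1  1  2  2  2  3
 o  0  1  1  1  1  2  2  2  3
 p  0  1  1  1  1  2  2  2  3
 l  0  1  1  1  1  2  2  2  3

3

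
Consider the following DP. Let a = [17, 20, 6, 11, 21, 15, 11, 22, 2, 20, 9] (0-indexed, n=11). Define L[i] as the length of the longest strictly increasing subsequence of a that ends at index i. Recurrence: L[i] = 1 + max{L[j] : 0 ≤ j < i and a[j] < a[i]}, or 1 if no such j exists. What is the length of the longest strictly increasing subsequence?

   i    0    1    2    3    4    5    6    7    8    9   10
a[i]   17   20    6   11   21   15   11   22    2   20    9
L[i]    1    2    1    2    3    3    2    4    1    4    2

4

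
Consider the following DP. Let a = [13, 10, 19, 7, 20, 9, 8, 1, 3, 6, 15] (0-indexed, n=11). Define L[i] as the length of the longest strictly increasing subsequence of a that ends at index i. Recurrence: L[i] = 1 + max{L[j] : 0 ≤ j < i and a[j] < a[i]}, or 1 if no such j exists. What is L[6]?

2

   i    0    1    2    3    4    5    6    7    8    9   10
a[i]   13   10   19    7   20    9    8    1    3    6   15
L[i]    1    1    2    1    3    2    2    1    2    3    4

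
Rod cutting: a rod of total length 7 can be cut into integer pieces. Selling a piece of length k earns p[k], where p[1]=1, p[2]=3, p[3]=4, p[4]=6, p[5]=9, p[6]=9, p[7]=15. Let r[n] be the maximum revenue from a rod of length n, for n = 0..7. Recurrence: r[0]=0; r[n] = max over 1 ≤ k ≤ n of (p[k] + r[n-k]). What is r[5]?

9

   n    0    1    2    3    4    5    6    7
r[n]    0    1    3    4    6    9   10   15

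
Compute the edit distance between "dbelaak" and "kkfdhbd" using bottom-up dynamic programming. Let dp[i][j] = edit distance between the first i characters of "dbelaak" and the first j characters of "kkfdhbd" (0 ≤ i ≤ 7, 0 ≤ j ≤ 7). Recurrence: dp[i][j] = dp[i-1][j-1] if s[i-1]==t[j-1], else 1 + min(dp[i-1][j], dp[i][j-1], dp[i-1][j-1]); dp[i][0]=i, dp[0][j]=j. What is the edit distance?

7

   ''  k  k  f  d  h  b  d
''  0  1  2  3  4  5  6  7
 d  1  1  2  3  3  4  5  6
 b  2  2  2  3  4  4  4  5
 e  3  3  3  3  4  5  5  5
 l  4  4  4  4  4  5  6  6
 a  5  5  5  5  5  5  6  7
 a  6  6  6  6  6  6  6  7
 k  7  6  6  7  7  7  7  7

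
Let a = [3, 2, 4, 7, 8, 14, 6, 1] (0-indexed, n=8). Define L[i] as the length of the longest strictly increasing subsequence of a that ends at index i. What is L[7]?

   i    0    1    2    3    4    5    6    7
a[i]    3    2    4    7    8   14    6    1
L[i]    1    1    2    3    4    5    3    1

1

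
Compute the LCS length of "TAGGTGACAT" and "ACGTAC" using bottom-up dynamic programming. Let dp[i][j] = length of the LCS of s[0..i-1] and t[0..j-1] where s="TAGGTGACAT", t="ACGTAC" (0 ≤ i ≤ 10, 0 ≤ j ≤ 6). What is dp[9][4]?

3

   ''  A  C  G  T  A  C
''  0  0  0  0  0  0  0
 T  0  0  0  0  1  1  1
 A  0  1  1  1  1  2  2
 G  0  1  1  2  2  2  2
 G  0  1  1  2  2  2  2
 T  0  1  1  2  3  3  3
 G  0  1  1  2  3  3  3
 A  0  1  1  2  3  4  4
 C  0  1  2  2  3  4  5
 A  0  1  2  2  3  4  5
 T  0  1  2  2  3  4  5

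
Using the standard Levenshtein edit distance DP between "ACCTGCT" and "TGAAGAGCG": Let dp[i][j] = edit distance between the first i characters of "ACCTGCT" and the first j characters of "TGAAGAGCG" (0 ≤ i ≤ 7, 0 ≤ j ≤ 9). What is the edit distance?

6

   ''  T  G  A  A  G  A  G  C  G
''  0  1  2  3  4  5  6  7  8  9
 A  1  1  2  2  3  4  5  6  7  8
 C  2  2  2  3  3  4  5  6  6  7
 C  3  3  3  3  4  4  5  6  6  7
 T  4  3  4  4  4  5  5  6  7  7
 G  5  4  3  4  5  4  5  5  6  7
 C  6  5  4  4  5  5  5  6  5  6
 T  7  6  5  5  5  6  6  6  6  6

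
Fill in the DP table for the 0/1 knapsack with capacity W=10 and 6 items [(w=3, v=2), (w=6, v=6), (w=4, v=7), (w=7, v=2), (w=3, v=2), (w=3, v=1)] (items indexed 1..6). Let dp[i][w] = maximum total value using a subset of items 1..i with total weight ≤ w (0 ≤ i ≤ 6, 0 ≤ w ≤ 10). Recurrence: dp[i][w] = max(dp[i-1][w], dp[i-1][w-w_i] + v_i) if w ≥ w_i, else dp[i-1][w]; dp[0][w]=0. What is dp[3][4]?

i\w   0   1   2   3   4   5   6   7   8   9  10
  0   0   0   0   0   0   0   0   0   0   0   0
  1   0   0   0   2   2   2   2   2   2   2   2
  2   0   0   0   2   2   2   6   6   6   8   8
  3   0   0   0   2   7   7   7   9   9   9  13
  4   0   0   0   2   7   7   7   9   9   9  13
  5   0   0   0   2   7   7   7   9   9   9  13
  6   0   0   0   2   7   7   7   9   9   9  13

7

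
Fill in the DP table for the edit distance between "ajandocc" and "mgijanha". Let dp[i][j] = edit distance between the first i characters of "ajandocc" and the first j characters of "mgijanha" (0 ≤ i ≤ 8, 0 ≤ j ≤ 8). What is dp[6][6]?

5

   ''  m  g  i  j  a  n  h  a
''  0  1  2  3  4  5  6  7  8
 a  1  1  2  3  4  4  5  6  7
 j  2  2  2  3  3  4  5  6  7
 a  3  3  3  3  4  3  4  5  6
 n  4  4  4  4  4  4  3  4  5
 d  5  5  5  5  5  5  4  4  5
 o  6  6  6  6  6  6  5  5  5
 c  7  7  7  7  7  7  6  6  6
 c  8  8  8  8  8  8  7  7  7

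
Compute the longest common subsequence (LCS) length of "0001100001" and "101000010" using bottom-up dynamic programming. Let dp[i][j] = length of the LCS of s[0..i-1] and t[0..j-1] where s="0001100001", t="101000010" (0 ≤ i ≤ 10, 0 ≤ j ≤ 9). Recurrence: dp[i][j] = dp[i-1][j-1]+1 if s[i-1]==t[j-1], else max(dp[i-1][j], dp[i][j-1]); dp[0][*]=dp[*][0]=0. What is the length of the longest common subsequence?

   ''  1  0  1  0  0  0  0  1  0
''  0  0  0  0  0  0  0  0  0  0
 0  0  0  1  1  1  1  1  1  1  1
 0  0  0  1  1  2  2  2  2  2  2
 0  0  0  1  1  2  3  3  3  3  3
 1  0  1  1  2  2  3  3  3  4  4
 1  0  1  1  2  2  3  3  3  4  4
 0  0  1  2  2  3  3  4  4  4  5
 0  0  1  2  2  3  4  4  5  5  5
 0  0  1  2  2  3  4  5  5  5  6
 0  0  1  2  2  3  4  5  6  6  6
 1  0  1  2  3  3  4  5  6  7  7

7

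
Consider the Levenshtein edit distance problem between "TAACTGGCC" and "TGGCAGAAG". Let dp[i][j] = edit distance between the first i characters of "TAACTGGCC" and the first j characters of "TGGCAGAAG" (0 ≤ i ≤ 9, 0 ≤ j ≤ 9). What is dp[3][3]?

2

   ''  T  G  G  C  A  G  A  A  G
''  0  1  2  3  4  5  6  7  8  9
 T  1  0  1  2  3  4  5  6  7  8
 A  2  1  1  2  3  3  4  5  6  7
 A  3  2  2  2  3  3  4  4  5  6
 C  4  3  3  3  2  3  4  5  5  6
 T  5  4  4  4  3  3  4  5  6  6
 G  6  5  4  4  4  4  3  4  5  6
 G  7  6  5  4  5  5  4  4  5  5
 C  8  7  6  5  4  5  5  5  5  6
 C  9  8  7  6  5  5  6  6  6  6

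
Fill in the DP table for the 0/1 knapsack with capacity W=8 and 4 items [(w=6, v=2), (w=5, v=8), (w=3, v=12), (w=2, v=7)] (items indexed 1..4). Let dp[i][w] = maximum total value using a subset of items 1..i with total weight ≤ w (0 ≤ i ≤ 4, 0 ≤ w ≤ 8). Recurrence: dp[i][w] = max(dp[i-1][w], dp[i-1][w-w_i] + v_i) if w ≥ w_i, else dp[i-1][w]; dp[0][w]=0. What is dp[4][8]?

20

i\w   0   1   2   3   4   5   6   7   8
  0   0   0   0   0   0   0   0   0   0
  1   0   0   0   0   0   0   2   2   2
  2   0   0   0   0   0   8   8   8   8
  3   0   0   0  12  12  12  12  12  20
  4   0   0   7  12  12  19  19  19  20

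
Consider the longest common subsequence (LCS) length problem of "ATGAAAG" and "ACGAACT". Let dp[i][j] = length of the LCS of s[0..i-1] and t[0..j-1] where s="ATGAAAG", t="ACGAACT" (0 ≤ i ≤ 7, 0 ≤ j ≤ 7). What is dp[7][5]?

   ''  A  C  G  A  A  C  T
''  0  0  0  0  0  0  0  0
 A  0  1  1  1  1  1  1  1
 T  0  1  1  1  1  1  1  2
 G  0  1  1  2  2  2  2  2
 A  0  1  1  2  3  3  3  3
 A  0  1  1  2  3  4  4  4
 A  0  1  1  2  3  4  4  4
 G  0  1  1  2  3  4  4  4

4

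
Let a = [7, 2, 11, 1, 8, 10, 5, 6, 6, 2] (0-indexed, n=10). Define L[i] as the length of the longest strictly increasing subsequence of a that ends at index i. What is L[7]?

   i    0    1    2    3    4    5    6    7    8    9
a[i]    7    2   11    1    8   10    5    6    6    2
L[i]    1    1    2    1    2    3    2    3    3    2

3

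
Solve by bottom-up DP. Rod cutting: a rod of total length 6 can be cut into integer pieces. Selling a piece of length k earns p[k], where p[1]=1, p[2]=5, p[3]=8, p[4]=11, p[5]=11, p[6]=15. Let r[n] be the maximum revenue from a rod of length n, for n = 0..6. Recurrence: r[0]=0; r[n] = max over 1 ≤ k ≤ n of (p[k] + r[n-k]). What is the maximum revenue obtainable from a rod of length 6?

   n    0    1    2    3    4    5    6
r[n]    0    1    5    8   11   13   16

16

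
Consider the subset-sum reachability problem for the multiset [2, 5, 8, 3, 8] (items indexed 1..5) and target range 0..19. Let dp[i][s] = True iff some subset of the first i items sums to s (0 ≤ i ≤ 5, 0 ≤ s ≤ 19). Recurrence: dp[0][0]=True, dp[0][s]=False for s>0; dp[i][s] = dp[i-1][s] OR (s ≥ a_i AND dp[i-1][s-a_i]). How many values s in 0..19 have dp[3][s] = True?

8

i\s   0   1   2   3   4   5   6   7   8   9  10  11  12  13  14  15  16  17  18  19
  0   T   F   F   F   F   F   F   F   F   F   F   F   F   F   F   F   F   F   F   F
  1   T   F   T   F   F   F   F   F   F   F   F   F   F   F   F   F   F   F   F   F
  2   T   F   T   F   F   T   F   T   F   F   F   F   F   F   F   F   F   F   F   F
  3   T   F   T   F   F   T   F   T   T   F   T   F   F   T   F   T   F   F   F   F
  4   T   F   T   T   F   T   F   T   T   F   T   T   F   T   F   T   T   F   T   F
  5   T   F   T   T   F   T   F   T   T   F   T   T   F   T   F   T   T   F   T   T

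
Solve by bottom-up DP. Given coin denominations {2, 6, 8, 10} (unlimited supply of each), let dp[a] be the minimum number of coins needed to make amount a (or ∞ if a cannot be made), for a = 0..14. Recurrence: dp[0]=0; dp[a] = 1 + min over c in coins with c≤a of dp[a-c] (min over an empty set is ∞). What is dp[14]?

 a  0  1  2  3  4  5  6  7  8  9 10 11 12 13 14
dp  0  -  1  -  2  -  1  -  1  -  1  -  2  -  2
(- denotes ∞ / unreachable)

2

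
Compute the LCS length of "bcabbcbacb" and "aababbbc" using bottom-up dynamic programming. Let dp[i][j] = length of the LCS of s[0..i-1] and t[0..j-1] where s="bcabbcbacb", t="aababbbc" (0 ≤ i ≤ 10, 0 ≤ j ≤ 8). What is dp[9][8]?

   ''  a  a  b  a  b  b  b  c
''  0  0  0  0  0  0  0  0  0
 b  0  0  0  1  1  1  1  1  1
 c  0  0  0  1  1  1  1  1  2
 a  0  1  1  1  2  2  2  2  2
 b  0  1  1  2  2  3  3  3  3
 b  0  1  1  2  2  3  4  4  4
 c  0  1  1  2  2  3  4  4  5
 b  0  1  1  2  2  3  4  5  5
 a  0  1  2  2  3  3  4  5  5
 c  0  1  2  2  3  3  4  5  6
 b  0  1  2  3  3  4  4  5  6

6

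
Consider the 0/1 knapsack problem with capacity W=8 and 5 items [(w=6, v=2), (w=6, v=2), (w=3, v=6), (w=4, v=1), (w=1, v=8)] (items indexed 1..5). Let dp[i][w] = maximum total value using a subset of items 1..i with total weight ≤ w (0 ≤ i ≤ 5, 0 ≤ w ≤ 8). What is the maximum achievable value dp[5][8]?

i\w   0   1   2   3   4   5   6   7   8
  0   0   0   0   0   0   0   0   0   0
  1   0   0   0   0   0   0   2   2   2
  2   0   0   0   0   0   0   2   2   2
  3   0   0   0   6   6   6   6   6   6
  4   0   0   0   6   6   6   6   7   7
  5   0   8   8   8  14  14  14  14  15

15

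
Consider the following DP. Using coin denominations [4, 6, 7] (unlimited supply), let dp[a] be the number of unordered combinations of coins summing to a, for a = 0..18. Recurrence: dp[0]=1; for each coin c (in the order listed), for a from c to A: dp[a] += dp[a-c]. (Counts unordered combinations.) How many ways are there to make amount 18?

3

after  coin     0     1     2     3     4     5     6     7     8     9    10    11    12    13    14    15    16    17    18
          4     1     0     0     0     1     0     0     0     1     0     0     0     1     0     0     0     1     0     0
          6     1     0     0     0     1     0     1     0     1     0     1     0     2     0     1     0     2     0     2
          7     1     0     0     0     1     0     1     1     1     0     1     1     2     1     2     1     2     1     3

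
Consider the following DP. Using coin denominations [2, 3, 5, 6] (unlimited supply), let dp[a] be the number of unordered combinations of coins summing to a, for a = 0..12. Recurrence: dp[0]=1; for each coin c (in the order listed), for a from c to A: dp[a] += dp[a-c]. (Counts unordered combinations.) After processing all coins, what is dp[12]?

after  coin     0     1     2     3     4     5     6     7     8     9    10    11    12
          2     1     0     1     0     1     0     1     0     1     0     1     0     1
          3     1     0     1     1     1     1     2     1     2     2     2     2     3
          5     1     0     1     1     1     2     2     2     3     3     4     4     5
          6     1     0     1     1     1     2     3     2     4     4     5     6     8

8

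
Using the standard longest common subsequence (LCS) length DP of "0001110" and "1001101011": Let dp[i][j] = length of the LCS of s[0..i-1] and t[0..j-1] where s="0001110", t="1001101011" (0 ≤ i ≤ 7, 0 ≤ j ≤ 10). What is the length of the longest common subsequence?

6

   ''  1  0  0  1  1  0  1  0  1  1
''  0  0  0  0  0  0  0  0  0  0  0
 0  0  0  1  1  1  1  1  1  1  1  1
 0  0  0  1  2  2  2  2  2  2  2  2
 0  0  0  1  2  2  2  3  3  3  3  3
 1  0  1  1  2  3  3  3  4  4  4  4
 1  0  1  1  2  3  4  4  4  4  5  5
 1  0  1  1  2  3  4  4  5  5  5  6
 0  0  1  2  2  3  4  5  5  6  6  6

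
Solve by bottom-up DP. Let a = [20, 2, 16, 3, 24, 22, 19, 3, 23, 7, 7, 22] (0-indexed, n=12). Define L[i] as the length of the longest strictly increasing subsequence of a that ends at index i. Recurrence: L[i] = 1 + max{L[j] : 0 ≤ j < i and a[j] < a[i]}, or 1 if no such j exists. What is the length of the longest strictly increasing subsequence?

4

   i    0    1    2    3    4    5    6    7    8    9   10   11
a[i]   20    2   16    3   24   22   19    3   23    7    7   22
L[i]    1    1    2    2    3    3    3    2    4    3    3    4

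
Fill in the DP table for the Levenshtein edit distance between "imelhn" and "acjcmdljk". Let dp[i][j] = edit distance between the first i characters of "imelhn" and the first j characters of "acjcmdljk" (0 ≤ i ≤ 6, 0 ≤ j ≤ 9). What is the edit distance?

7

   ''  a  c  j  c  m  d  l  j  k
''  0  1  2  3  4  5  6  7  8  9
 i  1  1  2  3  4  5  6  7  8  9
 m  2  2  2  3  4  4  5  6  7  8
 e  3  3  3  3  4  5  5  6  7  8
 l  4  4  4  4  4  5  6  5  6  7
 h  5  5  5  5  5  5  6  6  6  7
 n  6  6  6  6  6  6  6  7  7  7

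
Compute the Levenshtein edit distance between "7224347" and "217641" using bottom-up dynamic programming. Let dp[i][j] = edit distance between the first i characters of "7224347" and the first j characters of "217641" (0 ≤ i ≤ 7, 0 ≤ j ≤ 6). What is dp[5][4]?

   ''  2  1  7  6  4  1
''  0  1  2  3  4  5  6
 7  1  1  2  2  3  4  5
 2  2  1  2  3  3  4  5
 2  3  2  2  3  4  4  5
 4  4  3  3  3  4  4  5
 3  5  4  4  4  4  5  5
 4  6  5  5  5  5  4  5
 7  7  6  6  5  6  5  5

4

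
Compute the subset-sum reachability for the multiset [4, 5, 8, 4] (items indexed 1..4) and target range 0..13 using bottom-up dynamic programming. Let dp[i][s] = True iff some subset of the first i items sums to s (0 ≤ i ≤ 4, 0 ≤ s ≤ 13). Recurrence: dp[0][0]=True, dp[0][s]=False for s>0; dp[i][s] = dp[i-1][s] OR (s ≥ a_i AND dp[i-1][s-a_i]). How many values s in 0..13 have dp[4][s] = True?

7

i\s   0   1   2   3   4   5   6   7   8   9  10  11  12  13
  0   T   F   F   F   F   F   F   F   F   F   F   F   F   F
  1   T   F   F   F   T   F   F   F   F   F   F   F   F   F
  2   T   F   F   F   T   T   F   F   F   T   F   F   F   F
  3   T   F   F   F   T   T   F   F   T   T   F   F   T   T
  4   T   F   F   F   T   T   F   F   T   T   F   F   T   T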